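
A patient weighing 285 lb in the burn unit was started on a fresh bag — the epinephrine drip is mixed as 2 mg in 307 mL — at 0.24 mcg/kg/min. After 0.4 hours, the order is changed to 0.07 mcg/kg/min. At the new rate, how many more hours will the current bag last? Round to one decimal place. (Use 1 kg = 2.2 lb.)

2.3 hours

Initial rate:
Weight = 285 lb ÷ 2.2 lb/kg = 129.5455 kg
Dose = 0.24 mcg/kg/min × 129.5455 kg = 31.09091 mcg/min
31.09091 mcg/min × 60 min/hr = 1865.455 mcg/hr
Concentration = 2 mg ÷ 307 mL = 0.006514658 mg/mL = 6.514658 mcg/mL
Rate = 1865.455 mcg/hr ÷ 6.514658 mcg/mL = 286.3473 mL/hr
Volume infused so far = 286.3473 mL/hr × 0.4 hr = 114.5389 mL
Volume remaining = 307 − 114.5389 = 192.4611 mL
New rate:
Dose = 0.07 mcg/kg/min × 129.5455 kg = 9.068182 mcg/min
9.068182 mcg/min × 60 min/hr = 544.0909 mcg/hr
Rate = 544.0909 mcg/hr ÷ 6.514658 mcg/mL = 83.51795 mL/hr
Time remaining = 192.4611 mL ÷ 83.51795 mL/hr = 2.304428 hr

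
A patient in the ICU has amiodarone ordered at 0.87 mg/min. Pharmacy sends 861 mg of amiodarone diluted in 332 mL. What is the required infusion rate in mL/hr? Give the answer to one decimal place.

0.87 mg/min × 60 min/hr = 52.2 mg/hr
Concentration = 861 mg ÷ 332 mL = 2.593373 mg/mL
Rate = 52.2 mg/hr ÷ 2.593373 mg/mL = 20.12822 mL/hr

20.1 mL/hr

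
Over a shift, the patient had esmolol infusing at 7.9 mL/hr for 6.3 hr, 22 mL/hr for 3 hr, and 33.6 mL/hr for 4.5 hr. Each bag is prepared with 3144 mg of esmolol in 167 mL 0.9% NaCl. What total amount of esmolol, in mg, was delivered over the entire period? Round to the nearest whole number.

5026 mg

Concentration = 3144 mg ÷ 167 mL = 18.82635 mg/mL
Stage 1: 7.9 mL/hr × 6.3 hr = 49.77 mL → 49.77 mL × 18.82635 mg/mL = 936.9873 mg
Stage 2: 22 mL/hr × 3 hr = 66 mL → 66 mL × 18.82635 mg/mL = 1242.539 mg
Stage 3: 33.6 mL/hr × 4.5 hr = 151.2 mL → 151.2 mL × 18.82635 mg/mL = 2846.544 mg
Total = 936.9873 + 1242.539 + 2846.544 = 5026.07 mg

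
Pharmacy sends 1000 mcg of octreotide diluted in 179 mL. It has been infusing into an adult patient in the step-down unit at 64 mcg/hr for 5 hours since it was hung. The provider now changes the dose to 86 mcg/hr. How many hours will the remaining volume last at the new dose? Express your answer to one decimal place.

Initial rate:
Concentration = 1000 mcg ÷ 179 mL = 5.586592 mcg/mL
Rate = 64 mcg/hr ÷ 5.586592 mcg/mL = 11.456 mL/hr
Volume infused so far = 11.456 mL/hr × 5 hr = 57.28 mL
Volume remaining = 179 − 57.28 = 121.72 mL
New rate:
Rate = 86 mcg/hr ÷ 5.586592 mcg/mL = 15.394 mL/hr
Time remaining = 121.72 mL ÷ 15.394 mL/hr = 7.906977 hr

7.9 hours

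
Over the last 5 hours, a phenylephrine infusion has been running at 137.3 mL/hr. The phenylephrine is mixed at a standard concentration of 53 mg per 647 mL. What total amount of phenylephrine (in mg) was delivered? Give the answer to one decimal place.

56.2 mg

Concentration = 53 mg ÷ 647 mL = 0.08191654 mg/mL = 81.91654 mcg/mL
Drug rate = 137.3 mL/hr × 81.91654 mcg/mL = 11247.14 mcg/hr
Total = 11247.14 mcg/hr × 5 hr = 56235.7 mcg = 56.2357 mg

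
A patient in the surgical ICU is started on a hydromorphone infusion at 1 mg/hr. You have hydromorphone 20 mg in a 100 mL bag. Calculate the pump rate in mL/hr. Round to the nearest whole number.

5 mL/hr

Concentration = 20 mg ÷ 100 mL = 0.2 mg/mL
Rate = 1 mg/hr ÷ 0.2 mg/mL = 5 mL/hr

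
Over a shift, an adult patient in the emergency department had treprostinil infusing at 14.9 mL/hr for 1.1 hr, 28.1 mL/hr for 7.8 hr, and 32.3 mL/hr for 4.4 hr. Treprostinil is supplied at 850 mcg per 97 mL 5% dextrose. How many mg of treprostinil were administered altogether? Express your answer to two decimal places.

3.31 mg

Concentration = 850 mcg ÷ 97 mL = 8.762887 mcg/mL
Stage 1: 14.9 mL/hr × 1.1 hr = 16.39 mL → 16.39 mL × 8.762887 mcg/mL = 143.6237 mcg
Stage 2: 28.1 mL/hr × 7.8 hr = 219.18 mL → 219.18 mL × 8.762887 mcg/mL = 1920.649 mcg
Stage 3: 32.3 mL/hr × 4.4 hr = 142.12 mL → 142.12 mL × 8.762887 mcg/mL = 1245.381 mcg
Total = 143.6237 + 1920.649 + 1245.381 = 3309.655 mcg = 3.309655 mg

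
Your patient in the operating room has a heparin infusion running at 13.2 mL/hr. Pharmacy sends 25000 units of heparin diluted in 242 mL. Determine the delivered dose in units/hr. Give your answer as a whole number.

Concentration = 25000 units ÷ 242 mL = 103.3058 units/mL
Drug rate = 13.2 mL/hr × 103.3058 units/mL = 1363.636 units/hr

1364 units/hr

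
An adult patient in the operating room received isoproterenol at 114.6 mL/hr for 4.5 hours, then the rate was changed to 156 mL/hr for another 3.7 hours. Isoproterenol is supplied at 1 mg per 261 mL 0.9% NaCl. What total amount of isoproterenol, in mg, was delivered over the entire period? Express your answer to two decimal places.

4.19 mg

Concentration = 1 mg ÷ 261 mL = 0.003831418 mg/mL
Stage 1: 114.6 mL/hr × 4.5 hr = 515.7 mL → 515.7 mL × 0.003831418 mg/mL = 1.975862 mg
Stage 2: 156 mL/hr × 3.7 hr = 577.2 mL → 577.2 mL × 0.003831418 mg/mL = 2.211494 mg
Total = 1.975862 + 2.211494 = 4.187356 mg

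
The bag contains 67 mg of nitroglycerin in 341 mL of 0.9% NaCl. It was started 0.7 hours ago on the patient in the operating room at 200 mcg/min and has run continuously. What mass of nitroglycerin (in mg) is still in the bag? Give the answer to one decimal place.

200 mcg/min × 60 min/hr = 12000 mcg/hr
Concentration = 67 mg ÷ 341 mL = 0.1964809 mg/mL = 196.4809 mcg/mL
Rate = 12000 mcg/hr ÷ 196.4809 mcg/mL = 61.07463 mL/hr
Volume infused = 61.07463 mL/hr × 0.7 hr = 42.75224 mL
Volume remaining = 341 − 42.75224 = 298.2478 mL
Drug remaining = 298.2478 mL × 196.4809 mcg/mL = 58600 mcg = 58.6 mg

58.6 mg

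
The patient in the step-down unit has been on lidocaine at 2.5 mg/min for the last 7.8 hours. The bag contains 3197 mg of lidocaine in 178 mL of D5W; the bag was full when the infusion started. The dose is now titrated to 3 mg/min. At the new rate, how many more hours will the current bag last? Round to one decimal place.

11.3 hours

Initial rate:
2.5 mg/min × 60 min/hr = 150 mg/hr
Concentration = 3197 mg ÷ 178 mL = 17.96067 mg/mL
Rate = 150 mg/hr ÷ 17.96067 mg/mL = 8.35158 mL/hr
Volume infused so far = 8.35158 mL/hr × 7.8 hr = 65.14232 mL
Volume remaining = 178 − 65.14232 = 112.8577 mL
New rate:
3 mg/min × 60 min/hr = 180 mg/hr
Rate = 180 mg/hr ÷ 17.96067 mg/mL = 10.0219 mL/hr
Time remaining = 112.8577 mL ÷ 10.0219 mL/hr = 11.26111 hr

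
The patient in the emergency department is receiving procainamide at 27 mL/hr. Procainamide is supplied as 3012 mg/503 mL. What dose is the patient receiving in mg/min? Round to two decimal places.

Concentration = 3012 mg ÷ 503 mL = 5.988072 mg/mL
Drug rate = 27 mL/hr × 5.988072 mg/mL = 161.6779 mg/hr
161.6779 mg/hr ÷ 60 min/hr = 2.694632 mg/min

2.69 mg/min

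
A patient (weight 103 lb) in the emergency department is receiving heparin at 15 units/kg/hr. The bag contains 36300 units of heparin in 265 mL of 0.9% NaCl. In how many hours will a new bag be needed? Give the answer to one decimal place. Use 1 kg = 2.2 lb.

Weight = 103 lb ÷ 2.2 lb/kg = 46.81818 kg
Dose = 15 units/kg/hr × 46.81818 kg = 702.2727 units/hr
Concentration = 36300 units ÷ 265 mL = 136.9811 units/mL
Rate = 702.2727 units/hr ÷ 136.9811 units/mL = 5.126784 mL/hr
Duration = 265 mL ÷ 5.126784 mL/hr = 51.68932 hr

51.7 hours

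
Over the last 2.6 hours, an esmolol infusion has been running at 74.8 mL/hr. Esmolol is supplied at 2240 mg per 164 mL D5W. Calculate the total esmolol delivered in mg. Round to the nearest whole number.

2656 mg

Concentration = 2240 mg ÷ 164 mL = 13.65854 mg/mL = 13658.54 mcg/mL
Drug rate = 74.8 mL/hr × 13658.54 mcg/mL = 1021659 mcg/hr
Total = 1021659 mcg/hr × 2.6 hr = 2656312 mcg = 2656.312 mg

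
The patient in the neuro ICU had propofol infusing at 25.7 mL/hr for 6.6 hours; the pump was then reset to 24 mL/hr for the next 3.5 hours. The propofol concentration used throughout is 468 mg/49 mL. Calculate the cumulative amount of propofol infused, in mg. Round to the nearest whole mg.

Concentration = 468 mg ÷ 49 mL = 9.55102 mg/mL
Stage 1: 25.7 mL/hr × 6.6 hr = 169.62 mL → 169.62 mL × 9.55102 mg/mL = 1620.044 mg
Stage 2: 24 mL/hr × 3.5 hr = 84 mL → 84 mL × 9.55102 mg/mL = 802.2857 mg
Total = 1620.044 + 802.2857 = 2422.33 mg

2422 mg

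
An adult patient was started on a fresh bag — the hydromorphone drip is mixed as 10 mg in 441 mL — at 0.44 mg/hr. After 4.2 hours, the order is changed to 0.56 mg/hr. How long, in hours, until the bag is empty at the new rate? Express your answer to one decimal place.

Initial rate:
Concentration = 10 mg ÷ 441 mL = 0.02267574 mg/mL
Rate = 0.44 mg/hr ÷ 0.02267574 mg/mL = 19.404 mL/hr
Volume infused so far = 19.404 mL/hr × 4.2 hr = 81.4968 mL
Volume remaining = 441 − 81.4968 = 359.5032 mL
New rate:
Rate = 0.56 mg/hr ÷ 0.02267574 mg/mL = 24.696 mL/hr
Time remaining = 359.5032 mL ÷ 24.696 mL/hr = 14.55714 hr

14.6 hours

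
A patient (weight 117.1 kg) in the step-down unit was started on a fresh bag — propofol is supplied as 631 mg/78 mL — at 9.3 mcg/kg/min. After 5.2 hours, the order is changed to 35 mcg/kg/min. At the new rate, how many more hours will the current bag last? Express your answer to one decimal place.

Initial rate:
Dose = 9.3 mcg/kg/min × 117.1 kg = 1089.03 mcg/min
1089.03 mcg/min × 60 min/hr = 65341.8 mcg/hr
Concentration = 631 mg ÷ 78 mL = 8.089744 mg/mL = 8089.744 mcg/mL
Rate = 65341.8 mcg/hr ÷ 8089.744 mcg/mL = 8.077116 mL/hr
Volume infused so far = 8.077116 mL/hr × 5.2 hr = 42.001 mL
Volume remaining = 78 − 42.001 = 35.999 mL
New rate:
Dose = 35 mcg/kg/min × 117.1 kg = 4098.5 mcg/min
4098.5 mcg/min × 60 min/hr = 245910 mcg/hr
Rate = 245910 mcg/hr ÷ 8089.744 mcg/mL = 30.39775 mL/hr
Time remaining = 35.999 mL ÷ 30.39775 mL/hr = 1.184265 hr

1.2 hours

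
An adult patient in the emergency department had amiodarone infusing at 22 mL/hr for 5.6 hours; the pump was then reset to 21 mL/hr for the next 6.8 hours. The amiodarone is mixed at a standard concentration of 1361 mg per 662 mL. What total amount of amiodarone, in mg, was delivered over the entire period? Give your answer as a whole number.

547 mg

Concentration = 1361 mg ÷ 662 mL = 2.055891 mg/mL
Stage 1: 22 mL/hr × 5.6 hr = 123.2 mL → 123.2 mL × 2.055891 mg/mL = 253.2858 mg
Stage 2: 21 mL/hr × 6.8 hr = 142.8 mL → 142.8 mL × 2.055891 mg/mL = 293.5813 mg
Total = 253.2858 + 293.5813 = 546.8671 mg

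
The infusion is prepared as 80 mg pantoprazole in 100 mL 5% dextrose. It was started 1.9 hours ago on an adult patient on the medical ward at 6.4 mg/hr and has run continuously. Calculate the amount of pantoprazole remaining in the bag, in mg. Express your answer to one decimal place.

Concentration = 80 mg ÷ 100 mL = 0.8 mg/mL
Rate = 6.4 mg/hr ÷ 0.8 mg/mL = 8 mL/hr
Volume infused = 8 mL/hr × 1.9 hr = 15.2 mL
Volume remaining = 100 − 15.2 = 84.8 mL
Drug remaining = 84.8 mL × 0.8 mg/mL = 67.84 mg

67.8 mg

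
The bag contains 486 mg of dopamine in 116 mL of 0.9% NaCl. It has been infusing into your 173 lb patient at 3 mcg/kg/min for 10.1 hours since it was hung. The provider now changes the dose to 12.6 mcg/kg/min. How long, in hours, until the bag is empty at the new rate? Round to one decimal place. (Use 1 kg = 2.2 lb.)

5.8 hours

Initial rate:
Weight = 173 lb ÷ 2.2 lb/kg = 78.63636 kg
Dose = 3 mcg/kg/min × 78.63636 kg = 235.9091 mcg/min
235.9091 mcg/min × 60 min/hr = 14154.55 mcg/hr
Concentration = 486 mg ÷ 116 mL = 4.189655 mg/mL = 4189.655 mcg/mL
Rate = 14154.55 mcg/hr ÷ 4189.655 mcg/mL = 3.378451 mL/hr
Volume infused so far = 3.378451 mL/hr × 10.1 hr = 34.12236 mL
Volume remaining = 116 − 34.12236 = 81.87764 mL
New rate:
Dose = 12.6 mcg/kg/min × 78.63636 kg = 990.8182 mcg/min
990.8182 mcg/min × 60 min/hr = 59449.09 mcg/hr
Rate = 59449.09 mcg/hr ÷ 4189.655 mcg/mL = 14.18949 mL/hr
Time remaining = 81.87764 mL ÷ 14.18949 mL/hr = 5.7703 hr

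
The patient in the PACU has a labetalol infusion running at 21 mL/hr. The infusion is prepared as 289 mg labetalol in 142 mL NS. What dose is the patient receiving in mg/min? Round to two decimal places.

Concentration = 289 mg ÷ 142 mL = 2.035211 mg/mL
Drug rate = 21 mL/hr × 2.035211 mg/mL = 42.73944 mg/hr
42.73944 mg/hr ÷ 60 min/hr = 0.7123239 mg/min

0.71 mg/min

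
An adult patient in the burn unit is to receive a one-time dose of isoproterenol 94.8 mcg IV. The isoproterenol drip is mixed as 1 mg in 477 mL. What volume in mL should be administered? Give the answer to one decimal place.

45.2 mL

Concentration = 1 mg ÷ 477 mL = 0.002096436 mg/mL = 2.096436 mcg/mL
Volume = 94.8 mcg ÷ 2.096436 mcg/mL = 45.2196 mL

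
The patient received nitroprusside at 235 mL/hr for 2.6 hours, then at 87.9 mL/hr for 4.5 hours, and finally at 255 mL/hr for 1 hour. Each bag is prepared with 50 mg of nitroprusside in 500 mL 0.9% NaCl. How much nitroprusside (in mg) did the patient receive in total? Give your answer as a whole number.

126 mg

Concentration = 50 mg ÷ 500 mL = 0.1 mg/mL
Stage 1: 235 mL/hr × 2.6 hr = 611 mL → 611 mL × 0.1 mg/mL = 61.1 mg
Stage 2: 87.9 mL/hr × 4.5 hr = 395.55 mL → 395.55 mL × 0.1 mg/mL = 39.555 mg
Stage 3: 255 mL/hr × 1 hr = 255 mL → 255 mL × 0.1 mg/mL = 25.5 mg
Total = 61.1 + 39.555 + 25.5 = 126.155 mg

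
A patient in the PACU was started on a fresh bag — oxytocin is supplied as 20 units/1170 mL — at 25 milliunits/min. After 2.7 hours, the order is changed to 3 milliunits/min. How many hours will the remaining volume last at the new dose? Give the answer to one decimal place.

88.6 hours

Initial rate:
25 milliunits/min × 60 min/hr = 1500 milliunits/hr
Concentration = 20 units ÷ 1170 mL = 0.01709402 units/mL = 17.09402 milliunits/mL
Rate = 1500 milliunits/hr ÷ 17.09402 milliunits/mL = 87.75 mL/hr
Volume infused so far = 87.75 mL/hr × 2.7 hr = 236.925 mL
Volume remaining = 1170 − 236.925 = 933.075 mL
New rate:
3 milliunits/min × 60 min/hr = 180 milliunits/hr
Rate = 180 milliunits/hr ÷ 17.09402 milliunits/mL = 10.53 mL/hr
Time remaining = 933.075 mL ÷ 10.53 mL/hr = 88.61111 hr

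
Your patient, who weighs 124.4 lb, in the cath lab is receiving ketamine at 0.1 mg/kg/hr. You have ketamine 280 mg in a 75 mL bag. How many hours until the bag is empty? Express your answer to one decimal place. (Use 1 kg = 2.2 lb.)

49.5 hours

Weight = 124.4 lb ÷ 2.2 lb/kg = 56.54545 kg
Dose = 0.1 mg/kg/hr × 56.54545 kg = 5.654545 mg/hr
Concentration = 280 mg ÷ 75 mL = 3.733333 mg/mL
Rate = 5.654545 mg/hr ÷ 3.733333 mg/mL = 1.51461 mL/hr
Duration = 75 mL ÷ 1.51461 mL/hr = 49.51768 hr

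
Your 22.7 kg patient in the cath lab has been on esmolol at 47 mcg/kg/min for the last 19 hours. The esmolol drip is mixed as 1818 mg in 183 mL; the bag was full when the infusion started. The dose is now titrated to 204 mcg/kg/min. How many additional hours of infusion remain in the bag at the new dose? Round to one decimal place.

Initial rate:
Dose = 47 mcg/kg/min × 22.7 kg = 1066.9 mcg/min
1066.9 mcg/min × 60 min/hr = 64014 mcg/hr
Concentration = 1818 mg ÷ 183 mL = 9.934426 mg/mL = 9934.426 mcg/mL
Rate = 64014 mcg/hr ÷ 9934.426 mcg/mL = 6.443653 mL/hr
Volume infused so far = 6.443653 mL/hr × 19 hr = 122.4294 mL
Volume remaining = 183 − 122.4294 = 60.57058 mL
New rate:
Dose = 204 mcg/kg/min × 22.7 kg = 4630.8 mcg/min
4630.8 mcg/min × 60 min/hr = 277848 mcg/hr
Rate = 277848 mcg/hr ÷ 9934.426 mcg/mL = 27.9682 mL/hr
Time remaining = 60.57058 mL ÷ 27.9682 mL/hr = 2.165695 hr

2.2 hours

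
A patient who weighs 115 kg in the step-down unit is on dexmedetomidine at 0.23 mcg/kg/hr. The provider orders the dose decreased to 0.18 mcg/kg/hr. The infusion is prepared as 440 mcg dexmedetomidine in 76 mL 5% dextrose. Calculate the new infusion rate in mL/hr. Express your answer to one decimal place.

3.6 mL/hr

Dose = 0.18 mcg/kg/hr × 115 kg = 20.7 mcg/hr
Concentration = 440 mcg ÷ 76 mL = 5.789474 mcg/mL
Rate = 20.7 mcg/hr ÷ 5.789474 mcg/mL = 3.575455 mL/hr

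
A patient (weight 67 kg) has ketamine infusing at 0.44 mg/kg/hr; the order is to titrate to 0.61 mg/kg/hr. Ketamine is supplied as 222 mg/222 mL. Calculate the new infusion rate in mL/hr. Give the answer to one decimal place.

40.9 mL/hr

Dose = 0.61 mg/kg/hr × 67 kg = 40.87 mg/hr
Concentration = 222 mg ÷ 222 mL = 1 mg/mL
Rate = 40.87 mg/hr ÷ 1 mg/mL = 40.87 mL/hr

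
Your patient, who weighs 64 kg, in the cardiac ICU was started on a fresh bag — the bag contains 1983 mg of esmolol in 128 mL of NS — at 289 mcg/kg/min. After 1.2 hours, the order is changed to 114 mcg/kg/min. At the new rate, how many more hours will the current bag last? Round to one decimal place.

Initial rate:
Dose = 289 mcg/kg/min × 64 kg = 18496 mcg/min
18496 mcg/min × 60 min/hr = 1109760 mcg/hr
Concentration = 1983 mg ÷ 128 mL = 15.49219 mg/mL = 15492.19 mcg/mL
Rate = 1109760 mcg/hr ÷ 15492.19 mcg/mL = 71.63352 mL/hr
Volume infused so far = 71.63352 mL/hr × 1.2 hr = 85.96023 mL
Volume remaining = 128 − 85.96023 = 42.03977 mL
New rate:
Dose = 114 mcg/kg/min × 64 kg = 7296 mcg/min
7296 mcg/min × 60 min/hr = 437760 mcg/hr
Rate = 437760 mcg/hr ÷ 15492.19 mcg/mL = 28.25682 mL/hr
Time remaining = 42.03977 mL ÷ 28.25682 mL/hr = 1.487774 hr

1.5 hours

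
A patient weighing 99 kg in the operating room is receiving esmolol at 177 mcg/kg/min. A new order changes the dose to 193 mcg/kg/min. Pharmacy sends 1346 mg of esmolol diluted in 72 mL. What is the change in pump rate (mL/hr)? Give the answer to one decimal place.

At the current dose:
Dose = 177 mcg/kg/min × 99 kg = 17523 mcg/min
17523 mcg/min × 60 min/hr = 1051380 mcg/hr
Concentration = 1346 mg ÷ 72 mL = 18.69444 mg/mL = 18694.44 mcg/mL
Rate = 1051380 mcg/hr ÷ 18694.44 mcg/mL = 56.24024 mL/hr
At the new dose:
Dose = 193 mcg/kg/min × 99 kg = 19107 mcg/min
19107 mcg/min × 60 min/hr = 1146420 mcg/hr
Rate = 1146420 mcg/hr ÷ 18694.44 mcg/mL = 61.3241 mL/hr
Change = 61.3241 − 56.24024 = 5.083863 mL/hr → 5.083863 mL/hr increase

5.1 mL/hr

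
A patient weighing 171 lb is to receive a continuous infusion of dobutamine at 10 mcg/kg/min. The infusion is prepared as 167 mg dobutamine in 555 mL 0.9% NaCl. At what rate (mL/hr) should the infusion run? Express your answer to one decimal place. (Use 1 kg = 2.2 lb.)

155.0 mL/hr

Weight = 171 lb ÷ 2.2 lb/kg = 77.72727 kg
Dose = 10 mcg/kg/min × 77.72727 kg = 777.2727 mcg/min
777.2727 mcg/min × 60 min/hr = 46636.36 mcg/hr
Concentration = 167 mg ÷ 555 mL = 0.3009009 mg/mL = 300.9009 mcg/mL
Rate = 46636.36 mcg/hr ÷ 300.9009 mcg/mL = 154.9891 mL/hr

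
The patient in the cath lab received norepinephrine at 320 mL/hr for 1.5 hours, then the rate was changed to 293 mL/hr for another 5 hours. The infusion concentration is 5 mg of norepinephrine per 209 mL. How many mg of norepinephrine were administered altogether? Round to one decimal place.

46.5 mg

Concentration = 5 mg ÷ 209 mL = 0.02392344 mg/mL
Stage 1: 320 mL/hr × 1.5 hr = 480 mL → 480 mL × 0.02392344 mg/mL = 11.48325 mg
Stage 2: 293 mL/hr × 5 hr = 1465 mL → 1465 mL × 0.02392344 mg/mL = 35.04785 mg
Total = 11.48325 + 35.04785 = 46.5311 mg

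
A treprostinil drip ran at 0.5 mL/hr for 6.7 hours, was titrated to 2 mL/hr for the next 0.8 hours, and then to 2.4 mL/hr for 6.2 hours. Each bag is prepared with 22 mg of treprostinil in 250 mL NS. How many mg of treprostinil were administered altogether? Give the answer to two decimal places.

Concentration = 22 mg ÷ 250 mL = 0.088 mg/mL
Stage 1: 0.5 mL/hr × 6.7 hr = 3.35 mL → 3.35 mL × 0.088 mg/mL = 0.2948 mg
Stage 2: 2 mL/hr × 0.8 hr = 1.6 mL → 1.6 mL × 0.088 mg/mL = 0.1408 mg
Stage 3: 2.4 mL/hr × 6.2 hr = 14.88 mL → 14.88 mL × 0.088 mg/mL = 1.30944 mg
Total = 0.2948 + 0.1408 + 1.30944 = 1.74504 mg

1.75 mg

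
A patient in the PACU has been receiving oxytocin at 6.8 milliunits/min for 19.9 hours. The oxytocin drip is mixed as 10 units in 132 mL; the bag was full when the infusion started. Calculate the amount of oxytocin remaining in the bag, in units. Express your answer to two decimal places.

1.88 units

6.8 milliunits/min × 60 min/hr = 408 milliunits/hr
Concentration = 10 units ÷ 132 mL = 0.07575758 units/mL = 75.75758 milliunits/mL
Rate = 408 milliunits/hr ÷ 75.75758 milliunits/mL = 5.3856 mL/hr
Volume infused = 5.3856 mL/hr × 19.9 hr = 107.1734 mL
Volume remaining = 132 − 107.1734 = 24.82656 mL
Drug remaining = 24.82656 mL × 75.75758 milliunits/mL = 1880.8 milliunits = 1.8808 units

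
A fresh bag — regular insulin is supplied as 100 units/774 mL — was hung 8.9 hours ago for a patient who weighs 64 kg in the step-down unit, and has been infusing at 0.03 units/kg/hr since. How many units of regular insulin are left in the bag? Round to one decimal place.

Dose = 0.03 units/kg/hr × 64 kg = 1.92 units/hr
Concentration = 100 units ÷ 774 mL = 0.129199 units/mL
Rate = 1.92 units/hr ÷ 0.129199 units/mL = 14.8608 mL/hr
Volume infused = 14.8608 mL/hr × 8.9 hr = 132.2611 mL
Volume remaining = 774 − 132.2611 = 641.7389 mL
Drug remaining = 641.7389 mL × 0.129199 units/mL = 82.912 units

82.9 units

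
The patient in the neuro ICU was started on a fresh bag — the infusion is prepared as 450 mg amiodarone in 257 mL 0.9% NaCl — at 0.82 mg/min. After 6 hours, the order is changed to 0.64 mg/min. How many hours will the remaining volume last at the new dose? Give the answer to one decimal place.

Initial rate:
0.82 mg/min × 60 min/hr = 49.2 mg/hr
Concentration = 450 mg ÷ 257 mL = 1.750973 mg/mL
Rate = 49.2 mg/hr ÷ 1.750973 mg/mL = 28.09867 mL/hr
Volume infused so far = 28.09867 mL/hr × 6 hr = 168.592 mL
Volume remaining = 257 − 168.592 = 88.408 mL
New rate:
0.64 mg/min × 60 min/hr = 38.4 mg/hr
Rate = 38.4 mg/hr ÷ 1.750973 mg/mL = 21.93067 mL/hr
Time remaining = 88.408 mL ÷ 21.93067 mL/hr = 4.03125 hr

4.0 hours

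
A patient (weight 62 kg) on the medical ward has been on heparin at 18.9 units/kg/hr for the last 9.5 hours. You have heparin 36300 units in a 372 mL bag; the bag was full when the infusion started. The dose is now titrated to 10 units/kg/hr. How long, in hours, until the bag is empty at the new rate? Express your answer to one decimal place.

40.6 hours

Initial rate:
Dose = 18.9 units/kg/hr × 62 kg = 1171.8 units/hr
Concentration = 36300 units ÷ 372 mL = 97.58065 units/mL
Rate = 1171.8 units/hr ÷ 97.58065 units/mL = 12.00853 mL/hr
Volume infused so far = 12.00853 mL/hr × 9.5 hr = 114.081 mL
Volume remaining = 372 − 114.081 = 257.919 mL
New rate:
Dose = 10 units/kg/hr × 62 kg = 620 units/hr
Rate = 620 units/hr ÷ 97.58065 units/mL = 6.353719 mL/hr
Time remaining = 257.919 mL ÷ 6.353719 mL/hr = 40.59339 hr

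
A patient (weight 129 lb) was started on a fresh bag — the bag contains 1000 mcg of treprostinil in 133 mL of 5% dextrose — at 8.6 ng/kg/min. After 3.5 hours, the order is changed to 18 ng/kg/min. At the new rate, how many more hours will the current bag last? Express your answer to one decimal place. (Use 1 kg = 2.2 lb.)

Initial rate:
Weight = 129 lb ÷ 2.2 lb/kg = 58.63636 kg
Dose = 8.6 ng/kg/min × 58.63636 kg = 504.2727 ng/min
504.2727 ng/min × 60 min/hr = 30256.36 ng/hr
Concentration = 1000 mcg ÷ 133 mL = 7.518797 mcg/mL = 7518.797 ng/mL
Rate = 30256.36 ng/hr ÷ 7518.797 ng/mL = 4.024096 mL/hr
Volume infused so far = 4.024096 mL/hr × 3.5 hr = 14.08434 mL
Volume remaining = 133 − 14.08434 = 118.9157 mL
New rate:
Dose = 18 ng/kg/min × 58.63636 kg = 1055.455 ng/min
1055.455 ng/min × 60 min/hr = 63327.27 ng/hr
Rate = 63327.27 ng/hr ÷ 7518.797 ng/mL = 8.422527 mL/hr
Time remaining = 118.9157 mL ÷ 8.422527 mL/hr = 14.11876 hr

14.1 hours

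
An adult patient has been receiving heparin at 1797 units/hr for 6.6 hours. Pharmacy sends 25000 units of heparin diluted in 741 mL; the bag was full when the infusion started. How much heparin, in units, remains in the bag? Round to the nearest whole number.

Concentration = 25000 units ÷ 741 mL = 33.73819 units/mL
Rate = 1797 units/hr ÷ 33.73819 units/mL = 53.26308 mL/hr
Volume infused = 53.26308 mL/hr × 6.6 hr = 351.5363 mL
Volume remaining = 741 − 351.5363 = 389.4637 mL
Drug remaining = 389.4637 mL × 33.73819 units/mL = 13139.8 units

13140 units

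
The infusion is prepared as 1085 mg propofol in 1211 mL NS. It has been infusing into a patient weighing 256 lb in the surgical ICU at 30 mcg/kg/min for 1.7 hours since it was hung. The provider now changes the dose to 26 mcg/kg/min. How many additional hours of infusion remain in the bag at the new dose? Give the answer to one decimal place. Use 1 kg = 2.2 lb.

4.0 hours

Initial rate:
Weight = 256 lb ÷ 2.2 lb/kg = 116.3636 kg
Dose = 30 mcg/kg/min × 116.3636 kg = 3490.909 mcg/min
3490.909 mcg/min × 60 min/hr = 209454.5 mcg/hr
Concentration = 1085 mg ÷ 1211 mL = 0.8959538 mg/mL = 895.9538 mcg/mL
Rate = 209454.5 mcg/hr ÷ 895.9538 mcg/mL = 233.7783 mL/hr
Volume infused so far = 233.7783 mL/hr × 1.7 hr = 397.4231 mL
Volume remaining = 1211 − 397.4231 = 813.5769 mL
New rate:
Dose = 26 mcg/kg/min × 116.3636 kg = 3025.455 mcg/min
3025.455 mcg/min × 60 min/hr = 181527.3 mcg/hr
Rate = 181527.3 mcg/hr ÷ 895.9538 mcg/mL = 202.6079 mL/hr
Time remaining = 813.5769 mL ÷ 202.6079 mL/hr = 4.015525 hr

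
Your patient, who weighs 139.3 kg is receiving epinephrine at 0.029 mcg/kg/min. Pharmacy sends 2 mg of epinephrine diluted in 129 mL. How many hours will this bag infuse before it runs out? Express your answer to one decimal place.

8.3 hours

Dose = 0.029 mcg/kg/min × 139.3 kg = 4.0397 mcg/min
4.0397 mcg/min × 60 min/hr = 242.382 mcg/hr
Concentration = 2 mg ÷ 129 mL = 0.01550388 mg/mL = 15.50388 mcg/mL
Rate = 242.382 mcg/hr ÷ 15.50388 mcg/mL = 15.63364 mL/hr
Duration = 129 mL ÷ 15.63364 mL/hr = 8.251438 hr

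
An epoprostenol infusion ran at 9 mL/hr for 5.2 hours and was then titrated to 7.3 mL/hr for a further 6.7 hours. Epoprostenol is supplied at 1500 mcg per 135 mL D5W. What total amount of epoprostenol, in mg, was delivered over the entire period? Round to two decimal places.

Concentration = 1500 mcg ÷ 135 mL = 11.11111 mcg/mL
Stage 1: 9 mL/hr × 5.2 hr = 46.8 mL → 46.8 mL × 11.11111 mcg/mL = 520 mcg
Stage 2: 7.3 mL/hr × 6.7 hr = 48.91 mL → 48.91 mL × 11.11111 mcg/mL = 543.4444 mcg
Total = 520 + 543.4444 = 1063.444 mcg = 1.063444 mg

1.06 mg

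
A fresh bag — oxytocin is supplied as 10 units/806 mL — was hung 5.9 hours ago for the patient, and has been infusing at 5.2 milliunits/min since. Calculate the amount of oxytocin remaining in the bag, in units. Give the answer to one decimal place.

8.2 units

5.2 milliunits/min × 60 min/hr = 312 milliunits/hr
Concentration = 10 units ÷ 806 mL = 0.01240695 units/mL = 12.40695 milliunits/mL
Rate = 312 milliunits/hr ÷ 12.40695 milliunits/mL = 25.1472 mL/hr
Volume infused = 25.1472 mL/hr × 5.9 hr = 148.3685 mL
Volume remaining = 806 − 148.3685 = 657.6315 mL
Drug remaining = 657.6315 mL × 12.40695 milliunits/mL = 8159.2 milliunits = 8.1592 units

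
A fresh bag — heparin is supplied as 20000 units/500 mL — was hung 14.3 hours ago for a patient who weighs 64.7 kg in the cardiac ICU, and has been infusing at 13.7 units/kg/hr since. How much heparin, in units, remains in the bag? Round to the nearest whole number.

Dose = 13.7 units/kg/hr × 64.7 kg = 886.39 units/hr
Concentration = 20000 units ÷ 500 mL = 40 units/mL
Rate = 886.39 units/hr ÷ 40 units/mL = 22.15975 mL/hr
Volume infused = 22.15975 mL/hr × 14.3 hr = 316.8844 mL
Volume remaining = 500 − 316.8844 = 183.1156 mL
Drug remaining = 183.1156 mL × 40 units/mL = 7324.623 units

7325 units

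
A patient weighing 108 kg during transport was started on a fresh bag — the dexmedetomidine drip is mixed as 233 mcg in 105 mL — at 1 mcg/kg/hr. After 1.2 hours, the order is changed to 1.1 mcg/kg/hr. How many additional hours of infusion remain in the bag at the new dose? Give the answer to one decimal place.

0.9 hours

Initial rate:
Dose = 1 mcg/kg/hr × 108 kg = 108 mcg/hr
Concentration = 233 mcg ÷ 105 mL = 2.219048 mcg/mL
Rate = 108 mcg/hr ÷ 2.219048 mcg/mL = 48.66953 mL/hr
Volume infused so far = 48.66953 mL/hr × 1.2 hr = 58.40343 mL
Volume remaining = 105 − 58.40343 = 46.59657 mL
New rate:
Dose = 1.1 mcg/kg/hr × 108 kg = 118.8 mcg/hr
Rate = 118.8 mcg/hr ÷ 2.219048 mcg/mL = 53.53648 mL/hr
Time remaining = 46.59657 mL ÷ 53.53648 mL/hr = 0.8703704 hr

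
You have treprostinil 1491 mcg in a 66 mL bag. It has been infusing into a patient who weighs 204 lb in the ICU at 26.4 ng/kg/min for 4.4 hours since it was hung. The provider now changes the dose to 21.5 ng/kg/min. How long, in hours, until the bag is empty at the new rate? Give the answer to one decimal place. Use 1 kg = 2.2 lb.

Initial rate:
Weight = 204 lb ÷ 2.2 lb/kg = 92.72727 kg
Dose = 26.4 ng/kg/min × 92.72727 kg = 2448 ng/min
2448 ng/min × 60 min/hr = 146880 ng/hr
Concentration = 1491 mcg ÷ 66 mL = 22.59091 mcg/mL = 22590.91 ng/mL
Rate = 146880 ng/hr ÷ 22590.91 ng/mL = 6.50173 mL/hr
Volume infused so far = 6.50173 mL/hr × 4.4 hr = 28.60761 mL
Volume remaining = 66 − 28.60761 = 37.39239 mL
New rate:
Dose = 21.5 ng/kg/min × 92.72727 kg = 1993.636 ng/min
1993.636 ng/min × 60 min/hr = 119618.2 ng/hr
Rate = 119618.2 ng/hr ÷ 22590.91 ng/mL = 5.29497 mL/hr
Time remaining = 37.39239 mL ÷ 5.29497 mL/hr = 7.06187 hr

7.1 hours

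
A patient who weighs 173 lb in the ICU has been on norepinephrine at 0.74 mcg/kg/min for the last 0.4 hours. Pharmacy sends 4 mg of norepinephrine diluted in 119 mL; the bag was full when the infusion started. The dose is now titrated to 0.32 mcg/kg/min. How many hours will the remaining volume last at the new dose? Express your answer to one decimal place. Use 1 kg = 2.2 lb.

Initial rate:
Weight = 173 lb ÷ 2.2 lb/kg = 78.63636 kg
Dose = 0.74 mcg/kg/min × 78.63636 kg = 58.19091 mcg/min
58.19091 mcg/min × 60 min/hr = 3491.455 mcg/hr
Concentration = 4 mg ÷ 119 mL = 0.03361345 mg/mL = 33.61345 mcg/mL
Rate = 3491.455 mcg/hr ÷ 33.61345 mcg/mL = 103.8708 mL/hr
Volume infused so far = 103.8708 mL/hr × 0.4 hr = 41.54831 mL
Volume remaining = 119 − 41.54831 = 77.45169 mL
New rate:
Dose = 0.32 mcg/kg/min × 78.63636 kg = 25.16364 mcg/min
25.16364 mcg/min × 60 min/hr = 1509.818 mcg/hr
Rate = 1509.818 mcg/hr ÷ 33.61345 mcg/mL = 44.91709 mL/hr
Time remaining = 77.45169 mL ÷ 44.91709 mL/hr = 1.724326 hr

1.7 hours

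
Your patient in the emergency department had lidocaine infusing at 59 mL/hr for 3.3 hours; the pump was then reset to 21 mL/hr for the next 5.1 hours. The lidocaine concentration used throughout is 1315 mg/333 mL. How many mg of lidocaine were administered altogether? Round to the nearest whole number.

1192 mg

Concentration = 1315 mg ÷ 333 mL = 3.948949 mg/mL
Stage 1: 59 mL/hr × 3.3 hr = 194.7 mL → 194.7 mL × 3.948949 mg/mL = 768.8604 mg
Stage 2: 21 mL/hr × 5.1 hr = 107.1 mL → 107.1 mL × 3.948949 mg/mL = 422.9324 mg
Total = 768.8604 + 422.9324 = 1191.793 mg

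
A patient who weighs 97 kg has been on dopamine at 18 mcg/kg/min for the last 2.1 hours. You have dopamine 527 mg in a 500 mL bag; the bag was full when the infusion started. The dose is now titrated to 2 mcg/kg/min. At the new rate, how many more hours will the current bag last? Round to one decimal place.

Initial rate:
Dose = 18 mcg/kg/min × 97 kg = 1746 mcg/min
1746 mcg/min × 60 min/hr = 104760 mcg/hr
Concentration = 527 mg ÷ 500 mL = 1.054 mg/mL = 1054 mcg/mL
Rate = 104760 mcg/hr ÷ 1054 mcg/mL = 99.39279 mL/hr
Volume infused so far = 99.39279 mL/hr × 2.1 hr = 208.7249 mL
Volume remaining = 500 − 208.7249 = 291.2751 mL
New rate:
Dose = 2 mcg/kg/min × 97 kg = 194 mcg/min
194 mcg/min × 60 min/hr = 11640 mcg/hr
Rate = 11640 mcg/hr ÷ 1054 mcg/mL = 11.04364 mL/hr
Time remaining = 291.2751 mL ÷ 11.04364 mL/hr = 26.37491 hr

26.4 hours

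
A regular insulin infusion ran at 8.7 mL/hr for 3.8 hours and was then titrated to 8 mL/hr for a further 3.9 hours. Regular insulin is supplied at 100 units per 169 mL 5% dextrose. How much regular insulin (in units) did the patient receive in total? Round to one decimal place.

Concentration = 100 units ÷ 169 mL = 0.591716 units/mL
Stage 1: 8.7 mL/hr × 3.8 hr = 33.06 mL → 33.06 mL × 0.591716 units/mL = 19.56213 units
Stage 2: 8 mL/hr × 3.9 hr = 31.2 mL → 31.2 mL × 0.591716 units/mL = 18.46154 units
Total = 19.56213 + 18.46154 = 38.02367 units

38.0 units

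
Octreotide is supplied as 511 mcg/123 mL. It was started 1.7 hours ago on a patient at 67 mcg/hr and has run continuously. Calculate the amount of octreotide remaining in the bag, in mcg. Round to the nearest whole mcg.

Concentration = 511 mcg ÷ 123 mL = 4.154472 mcg/mL
Rate = 67 mcg/hr ÷ 4.154472 mcg/mL = 16.1272 mL/hr
Volume infused = 16.1272 mL/hr × 1.7 hr = 27.41624 mL
Volume remaining = 123 − 27.41624 = 95.58376 mL
Drug remaining = 95.58376 mL × 4.154472 mcg/mL = 397.1 mcg

397 mcg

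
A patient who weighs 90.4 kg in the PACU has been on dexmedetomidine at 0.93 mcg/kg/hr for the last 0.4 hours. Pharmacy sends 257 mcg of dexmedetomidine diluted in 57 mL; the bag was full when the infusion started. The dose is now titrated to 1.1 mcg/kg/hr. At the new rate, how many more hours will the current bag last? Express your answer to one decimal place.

2.2 hours

Initial rate:
Dose = 0.93 mcg/kg/hr × 90.4 kg = 84.072 mcg/hr
Concentration = 257 mcg ÷ 57 mL = 4.508772 mcg/mL
Rate = 84.072 mcg/hr ÷ 4.508772 mcg/mL = 18.64632 mL/hr
Volume infused so far = 18.64632 mL/hr × 0.4 hr = 7.458528 mL
Volume remaining = 57 − 7.458528 = 49.54147 mL
New rate:
Dose = 1.1 mcg/kg/hr × 90.4 kg = 99.44 mcg/hr
Rate = 99.44 mcg/hr ÷ 4.508772 mcg/mL = 22.05479 mL/hr
Time remaining = 49.54147 mL ÷ 22.05479 mL/hr = 2.246291 hr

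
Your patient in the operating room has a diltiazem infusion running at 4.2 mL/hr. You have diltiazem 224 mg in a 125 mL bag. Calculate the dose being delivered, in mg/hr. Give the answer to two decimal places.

Concentration = 224 mg ÷ 125 mL = 1.792 mg/mL
Drug rate = 4.2 mL/hr × 1.792 mg/mL = 7.5264 mg/hr

7.53 mg/hr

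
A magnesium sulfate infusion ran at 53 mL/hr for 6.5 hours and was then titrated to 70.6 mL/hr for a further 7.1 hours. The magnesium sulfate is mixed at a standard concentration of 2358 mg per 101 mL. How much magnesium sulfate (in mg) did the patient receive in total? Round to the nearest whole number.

19746 mg

Concentration = 2358 mg ÷ 101 mL = 23.34653 mg/mL
Stage 1: 53 mL/hr × 6.5 hr = 344.5 mL → 344.5 mL × 23.34653 mg/mL = 8042.881 mg
Stage 2: 70.6 mL/hr × 7.1 hr = 501.26 mL → 501.26 mL × 23.34653 mg/mL = 11702.68 mg
Total = 8042.881 + 11702.68 = 19745.57 mg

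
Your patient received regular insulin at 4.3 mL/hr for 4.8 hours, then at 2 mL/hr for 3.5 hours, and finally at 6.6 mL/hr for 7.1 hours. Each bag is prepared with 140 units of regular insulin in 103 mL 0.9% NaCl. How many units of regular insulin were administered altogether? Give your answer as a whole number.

101 units

Concentration = 140 units ÷ 103 mL = 1.359223 units/mL
Stage 1: 4.3 mL/hr × 4.8 hr = 20.64 mL → 20.64 mL × 1.359223 units/mL = 28.05437 units
Stage 2: 2 mL/hr × 3.5 hr = 7 mL → 7 mL × 1.359223 units/mL = 9.514563 units
Stage 3: 6.6 mL/hr × 7.1 hr = 46.86 mL → 46.86 mL × 1.359223 units/mL = 63.6932 units
Total = 28.05437 + 9.514563 + 63.6932 = 101.2621 units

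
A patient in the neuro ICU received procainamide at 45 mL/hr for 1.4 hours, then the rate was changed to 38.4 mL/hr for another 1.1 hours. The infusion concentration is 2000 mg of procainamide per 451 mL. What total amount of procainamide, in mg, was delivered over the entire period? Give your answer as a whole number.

467 mg

Concentration = 2000 mg ÷ 451 mL = 4.43459 mg/mL
Stage 1: 45 mL/hr × 1.4 hr = 63 mL → 63 mL × 4.43459 mg/mL = 279.3792 mg
Stage 2: 38.4 mL/hr × 1.1 hr = 42.24 mL → 42.24 mL × 4.43459 mg/mL = 187.3171 mg
Total = 279.3792 + 187.3171 = 466.6962 mg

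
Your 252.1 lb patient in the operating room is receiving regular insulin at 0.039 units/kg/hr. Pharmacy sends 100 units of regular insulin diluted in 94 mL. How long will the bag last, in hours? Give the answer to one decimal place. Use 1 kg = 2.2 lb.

22.4 hours

Weight = 252.1 lb ÷ 2.2 lb/kg = 114.5909 kg
Dose = 0.039 units/kg/hr × 114.5909 kg = 4.469045 units/hr
Concentration = 100 units ÷ 94 mL = 1.06383 units/mL
Rate = 4.469045 units/hr ÷ 1.06383 units/mL = 4.200903 mL/hr
Duration = 94 mL ÷ 4.200903 mL/hr = 22.37614 hr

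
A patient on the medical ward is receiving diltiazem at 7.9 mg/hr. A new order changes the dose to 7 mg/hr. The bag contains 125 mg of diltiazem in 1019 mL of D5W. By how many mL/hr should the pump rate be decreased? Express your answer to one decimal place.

At the current dose:
Concentration = 125 mg ÷ 1019 mL = 0.1226693 mg/mL
Rate = 7.9 mg/hr ÷ 0.1226693 mg/mL = 64.4008 mL/hr
At the new dose:
Rate = 7 mg/hr ÷ 0.1226693 mg/mL = 57.064 mL/hr
Change = 57.064 − 64.4008 = -7.3368 mL/hr → 7.3368 mL/hr decrease

7.3 mL/hr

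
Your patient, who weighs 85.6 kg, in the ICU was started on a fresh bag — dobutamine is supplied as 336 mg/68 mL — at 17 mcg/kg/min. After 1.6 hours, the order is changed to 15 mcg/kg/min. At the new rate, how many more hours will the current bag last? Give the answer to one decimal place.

2.5 hours

Initial rate:
Dose = 17 mcg/kg/min × 85.6 kg = 1455.2 mcg/min
1455.2 mcg/min × 60 min/hr = 87312 mcg/hr
Concentration = 336 mg ÷ 68 mL = 4.941176 mg/mL = 4941.176 mcg/mL
Rate = 87312 mcg/hr ÷ 4941.176 mcg/mL = 17.67029 mL/hr
Volume infused so far = 17.67029 mL/hr × 1.6 hr = 28.27246 mL
Volume remaining = 68 − 28.27246 = 39.72754 mL
New rate:
Dose = 15 mcg/kg/min × 85.6 kg = 1284 mcg/min
1284 mcg/min × 60 min/hr = 77040 mcg/hr
Rate = 77040 mcg/hr ÷ 4941.176 mcg/mL = 15.59143 mL/hr
Time remaining = 39.72754 mL ÷ 15.59143 mL/hr = 2.548037 hr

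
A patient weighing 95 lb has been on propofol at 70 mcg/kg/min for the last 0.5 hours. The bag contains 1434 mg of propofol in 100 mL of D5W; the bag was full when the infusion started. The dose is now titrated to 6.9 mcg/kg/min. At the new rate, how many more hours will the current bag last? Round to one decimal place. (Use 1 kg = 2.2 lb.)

75.1 hours

Initial rate:
Weight = 95 lb ÷ 2.2 lb/kg = 43.18182 kg
Dose = 70 mcg/kg/min × 43.18182 kg = 3022.727 mcg/min
3022.727 mcg/min × 60 min/hr = 181363.6 mcg/hr
Concentration = 1434 mg ÷ 100 mL = 14.34 mg/mL = 14340 mcg/mL
Rate = 181363.6 mcg/hr ÷ 14340 mcg/mL = 12.64739 mL/hr
Volume infused so far = 12.64739 mL/hr × 0.5 hr = 6.323697 mL
Volume remaining = 100 − 6.323697 = 93.6763 mL
New rate:
Dose = 6.9 mcg/kg/min × 43.18182 kg = 297.9545 mcg/min
297.9545 mcg/min × 60 min/hr = 17877.27 mcg/hr
Rate = 17877.27 mcg/hr ÷ 14340 mcg/mL = 1.246672 mL/hr
Time remaining = 93.6763 mL ÷ 1.246672 mL/hr = 75.14111 hr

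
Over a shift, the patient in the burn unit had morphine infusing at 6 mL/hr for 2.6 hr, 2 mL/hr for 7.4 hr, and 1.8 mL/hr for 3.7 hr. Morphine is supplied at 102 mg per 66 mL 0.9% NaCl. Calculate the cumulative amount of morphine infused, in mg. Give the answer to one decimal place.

57.3 mg

Concentration = 102 mg ÷ 66 mL = 1.545455 mg/mL
Stage 1: 6 mL/hr × 2.6 hr = 15.6 mL → 15.6 mL × 1.545455 mg/mL = 24.10909 mg
Stage 2: 2 mL/hr × 7.4 hr = 14.8 mL → 14.8 mL × 1.545455 mg/mL = 22.87273 mg
Stage 3: 1.8 mL/hr × 3.7 hr = 6.66 mL → 6.66 mL × 1.545455 mg/mL = 10.29273 mg
Total = 24.10909 + 22.87273 + 10.29273 = 57.27455 mg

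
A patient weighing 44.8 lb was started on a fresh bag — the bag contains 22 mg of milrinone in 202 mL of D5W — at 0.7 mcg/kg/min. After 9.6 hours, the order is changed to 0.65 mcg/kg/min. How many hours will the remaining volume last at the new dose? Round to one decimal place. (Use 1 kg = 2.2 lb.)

Initial rate:
Weight = 44.8 lb ÷ 2.2 lb/kg = 20.36364 kg
Dose = 0.7 mcg/kg/min × 20.36364 kg = 14.25455 mcg/min
14.25455 mcg/min × 60 min/hr = 855.2727 mcg/hr
Concentration = 22 mg ÷ 202 mL = 0.1089109 mg/mL = 108.9109 mcg/mL
Rate = 855.2727 mcg/hr ÷ 108.9109 mcg/mL = 7.852959 mL/hr
Volume infused so far = 7.852959 mL/hr × 9.6 hr = 75.3884 mL
Volume remaining = 202 − 75.3884 = 126.6116 mL
New rate:
Dose = 0.65 mcg/kg/min × 20.36364 kg = 13.23636 mcg/min
13.23636 mcg/min × 60 min/hr = 794.1818 mcg/hr
Rate = 794.1818 mcg/hr ÷ 108.9109 mcg/mL = 7.292033 mL/hr
Time remaining = 126.6116 mL ÷ 7.292033 mL/hr = 17.363 hr

17.4 hours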